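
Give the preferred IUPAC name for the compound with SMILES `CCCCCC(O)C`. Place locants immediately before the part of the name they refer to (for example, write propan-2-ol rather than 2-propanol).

heptan-2-ol

Counting along the main chain through the –OH group gives 7 carbons: the parent is heptane.
The highest-priority functional group is an alcohol (–OH), so the name ends in -ol.
The numbering direction is chosen so that numbering from this end puts the hydroxyl group at C-2 rather than C-6.
This places the hydroxyl at C-2.
The name is heptan-2-ol.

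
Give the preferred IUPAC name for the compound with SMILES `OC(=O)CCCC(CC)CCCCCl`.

9-chloro-5-ethylnonanoic acid

The longest carbon chain that includes the –COOH group has 9 carbons, so the parent hydride is nonane.
The highest-priority functional group is a carboxylic acid (terminal –COOH), so the name ends in -oic acid.
The numbering direction is chosen so that the carboxylic acid carbon is C-1 by definition.
That gives a chloro group at C-9; an ethyl group at C-5.
The substituents are ordered alphabetically, ignoring any di-/tri- multipliers.
Assembling the pieces gives 9-chloro-5-ethylnonanoic acid.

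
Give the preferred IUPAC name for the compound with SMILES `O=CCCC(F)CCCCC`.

4-fluorononanal

The longest carbon chain that includes the –CHO group has 9 carbons, so the parent hydride is nonane.
An aldehyde (terminal –CHO) is the principal characteristic group, giving the suffix -al.
Choose the numbering such that the aldehyde carbon is C-1 by definition.
This places a fluoro group at C-4.
Assembling the pieces gives 4-fluorononanal.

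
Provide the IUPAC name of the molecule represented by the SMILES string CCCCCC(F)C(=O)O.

Counting along the main chain through the –COOH group gives 7 carbons: the parent is heptane.
A carboxylic acid (terminal –COOH) is the principal characteristic group, giving the suffix -oic acid.
The numbering direction is chosen so that the carboxylic acid carbon is C-1 by definition.
With this numbering: a fluoro group at C-2.
Putting it together: 2-fluoroheptanoic acid.

2-fluoroheptanoic acid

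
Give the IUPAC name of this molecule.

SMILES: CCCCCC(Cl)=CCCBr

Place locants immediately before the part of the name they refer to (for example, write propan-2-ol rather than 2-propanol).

1-bromo-4-chloronon-3-ene

The longest carbon chain that includes the multiple bond has 9 carbons, so the parent hydride is nonane.
There is one C=C double bond, indicated by the ending -ene.
Choose the numbering such that numbering from this end puts the double bond at C-3 rather than C-6.
That gives the double bond between C-3 and C-4; a bromo group at C-1; a chloro group at C-4.
Substituent prefixes are cited in alphabetical order (multiplying prefixes like di-/tri- are ignored for ordering).
Assembling the pieces gives 1-bromo-4-chloronon-3-ene.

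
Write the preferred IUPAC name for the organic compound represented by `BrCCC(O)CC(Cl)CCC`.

Counting along the main chain through the –OH group gives 8 carbons: the parent is octane.
The highest-priority functional group is an alcohol (–OH), so the name ends in -ol.
Number the chain so that numbering from this end puts the hydroxyl group at C-3 rather than C-6.
That gives the hydroxyl at C-3; a bromo group at C-1; a chloro group at C-5.
Substituent prefixes are cited in alphabetical order (multiplying prefixes like di-/tri- are ignored for ordering).
Putting it together: 1-bromo-5-chlorooctan-3-ol.

1-bromo-5-chlorooctan-3-ol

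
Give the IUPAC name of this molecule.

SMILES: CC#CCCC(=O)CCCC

dec-8-yn-5-one

The longest chain bearing the carbonyl and the multiple bond is 10 carbons long (decane).
The principal characteristic group is a ketone (C=O on an internal carbon), named with the suffix -one.
There is one C≡C triple bond, indicated by the ending -yne.
Choose the numbering such that numbering from this end puts the carbonyl group at C-5 rather than C-6.
With this numbering: the carbonyl at C-5; the triple bond between C-8 and C-9.
Putting it together: dec-8-yn-5-one.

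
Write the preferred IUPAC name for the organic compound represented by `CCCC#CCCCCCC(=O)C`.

dodec-8-yn-2-one

The longest carbon chain that includes the carbonyl and the multiple bond has 12 carbons, so the parent hydride is dodecane.
A ketone (C=O on an internal carbon) is the principal characteristic group, giving the suffix -one.
There is one C≡C triple bond, indicated by the ending -yne.
The numbering direction is chosen so that numbering from this end puts the carbonyl group at C-2 rather than C-11.
This places the carbonyl at C-2; the triple bond between C-8 and C-9.
Assembling the pieces gives dodec-8-yn-2-one.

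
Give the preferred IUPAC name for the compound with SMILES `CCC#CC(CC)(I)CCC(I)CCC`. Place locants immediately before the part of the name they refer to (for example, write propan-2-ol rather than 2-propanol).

The longest carbon chain that includes the multiple bond has 11 carbons, so the parent hydride is undecane.
There is one C≡C triple bond, indicated by the ending -yne.
Choose the numbering such that numbering from this end puts the triple bond at C-3 rather than C-8.
With this numbering: the triple bond between C-3 and C-4; an ethyl group at C-5; iodo groups at C-5 and C-8.
Substituent prefixes are cited in alphabetical order (multiplying prefixes like di-/tri- are ignored for ordering).
Putting it together: 5-ethyl-5,8-diiodoundec-3-yne.

5-ethyl-5,8-diiodoundec-3-yne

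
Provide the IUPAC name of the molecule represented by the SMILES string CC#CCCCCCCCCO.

The longest chain bearing the –OH group and the multiple bond is 11 carbons long (undecane).
An alcohol (–OH) is the principal characteristic group, giving the suffix -ol.
There is one C≡C triple bond, indicated by the ending -yne.
Choose the numbering such that numbering from this end puts the hydroxyl group at C-1 rather than C-11.
That gives the hydroxyl at C-1; the triple bond between C-9 and C-10.
The name is undec-9-yn-1-ol.

undec-9-yn-1-ol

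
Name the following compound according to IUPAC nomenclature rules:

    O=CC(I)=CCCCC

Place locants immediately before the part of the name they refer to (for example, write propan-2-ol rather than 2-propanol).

2-iodohept-2-enal

Counting along the main chain through the –CHO group and the multiple bond gives 7 carbons: the parent is heptane.
An aldehyde (terminal –CHO) is the principal characteristic group, giving the suffix -al.
The chain contains a C=C double bond, so the unsaturation ending is -ene.
The numbering direction is chosen so that the aldehyde carbon is C-1 by definition.
That gives the double bond between C-2 and C-3; an iodo group at C-2.
Assembling the pieces gives 2-iodohept-2-enal.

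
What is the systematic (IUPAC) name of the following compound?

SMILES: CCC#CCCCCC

non-3-yne

Counting along the main chain through the multiple bond gives 9 carbons: the parent is nonane.
There is one C≡C triple bond, indicated by the ending -yne.
Choose the numbering such that numbering from this end puts the triple bond at C-3 rather than C-6.
That gives the triple bond between C-3 and C-4.
Assembling the pieces gives non-3-yne.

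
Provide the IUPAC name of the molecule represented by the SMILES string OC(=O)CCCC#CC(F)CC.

The longest chain bearing the –COOH group and the multiple bond is 9 carbons long (nonane).
A carboxylic acid (terminal –COOH) is the principal characteristic group, giving the suffix -oic acid.
A C≡C triple bond in the chain gives the infix -yne-.
Choose the numbering such that the carboxylic acid carbon is C-1 by definition.
With this numbering: the triple bond between C-5 and C-6; a fluoro group at C-7.
Putting it together: 7-fluoronon-5-ynoic acid.

7-fluoronon-5-ynoic acid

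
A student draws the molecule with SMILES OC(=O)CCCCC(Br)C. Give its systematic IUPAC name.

6-bromoheptanoic acid

Counting along the main chain through the –COOH group gives 7 carbons: the parent is heptane.
The highest-priority functional group is a carboxylic acid (terminal –COOH), so the name ends in -oic acid.
Choose the numbering such that the carboxylic acid carbon is C-1 by definition.
That gives a bromo group at C-6.
Putting it together: 6-bromoheptanoic acid.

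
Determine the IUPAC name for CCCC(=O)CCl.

The longest carbon chain that includes the carbonyl has 5 carbons, so the parent hydride is pentane.
The highest-priority functional group is a ketone (C=O on an internal carbon), so the name ends in -one.
The numbering direction is chosen so that numbering from this end puts the carbonyl group at C-2 rather than C-4.
That gives the carbonyl at C-2; a chloro group at C-1.
Assembling the pieces gives 1-chloropentan-2-one.

1-chloropentan-2-one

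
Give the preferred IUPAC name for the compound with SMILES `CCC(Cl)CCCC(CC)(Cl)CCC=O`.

The longest chain bearing the –CHO group is 10 carbons long (decane).
An aldehyde (terminal –CHO) is the principal characteristic group, giving the suffix -al.
Choose the numbering such that the aldehyde carbon is C-1 by definition.
That gives chloro groups at C-4 and C-8; an ethyl group at C-4.
Substituent prefixes are cited in alphabetical order (multiplying prefixes like di-/tri- are ignored for ordering).
The name is 4,8-dichloro-4-ethyldecanal.

4,8-dichloro-4-ethyldecanal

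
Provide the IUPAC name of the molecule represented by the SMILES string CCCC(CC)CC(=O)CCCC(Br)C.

Counting along the main chain through the carbonyl gives 11 carbons: the parent is undecane.
The highest-priority functional group is a ketone (C=O on an internal carbon), so the name ends in -one.
The numbering direction is chosen so that the substituent locant set {2,8} is lower than {4,10} at the first point of difference.
That gives the carbonyl at C-6; a bromo group at C-2; an ethyl group at C-8.
Substituent prefixes are cited in alphabetical order (multiplying prefixes like di-/tri- are ignored for ordering).
Assembling the pieces gives 2-bromo-8-ethylundecan-6-one.

2-bromo-8-ethylundecan-6-one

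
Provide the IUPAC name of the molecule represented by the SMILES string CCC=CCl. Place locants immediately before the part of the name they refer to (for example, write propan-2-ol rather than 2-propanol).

1-chlorobut-1-ene

The longest carbon chain that includes the multiple bond has 4 carbons, so the parent hydride is butane.
A C=C double bond in the chain gives the infix -ene-.
Choose the numbering such that numbering from this end puts the double bond at C-1 rather than C-3.
With this numbering: the double bond between C-1 and C-2; a chloro group at C-1.
The name is 1-chlorobut-1-ene.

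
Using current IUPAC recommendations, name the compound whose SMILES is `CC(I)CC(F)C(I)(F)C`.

The parent chain contains 6 carbons (hexane).
Number the chain so that the substituent locant set {2,2,3,5} is lower than {2,4,5,5} at the first point of difference.
This places fluoro groups at C-2 and C-3; iodo groups at C-2 and C-5.
Substituent prefixes are cited in alphabetical order (multiplying prefixes like di-/tri- are ignored for ordering).
The name is 2,3-difluoro-2,5-diiodohexane.

2,3-difluoro-2,5-diiodohexane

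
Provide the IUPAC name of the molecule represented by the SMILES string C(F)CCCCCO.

The longest chain bearing the –OH group is 6 carbons long (hexane).
The highest-priority functional group is an alcohol (–OH), so the name ends in -ol.
The numbering direction is chosen so that numbering from this end puts the hydroxyl group at C-1 rather than C-6.
This places the hydroxyl at C-1; a fluoro group at C-6.
Assembling the pieces gives 6-fluorohexan-1-ol.

6-fluorohexan-1-ol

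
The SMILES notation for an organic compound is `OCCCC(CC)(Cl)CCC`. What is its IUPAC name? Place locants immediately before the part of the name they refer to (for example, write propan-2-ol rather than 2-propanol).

The longest carbon chain that includes the –OH group has 7 carbons, so the parent hydride is heptane.
An alcohol (–OH) is the principal characteristic group, giving the suffix -ol.
Choose the numbering such that numbering from this end puts the hydroxyl group at C-1 rather than C-7.
This places the hydroxyl at C-1; a chloro group at C-4; an ethyl group at C-4.
The substituents are ordered alphabetically, ignoring any di-/tri- multipliers.
Assembling the pieces gives 4-chloro-4-ethylheptan-1-ol.

4-chloro-4-ethylheptan-1-ol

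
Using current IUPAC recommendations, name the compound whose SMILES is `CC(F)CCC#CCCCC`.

2-fluorodec-5-yne

The longest chain bearing the multiple bond is 10 carbons long (decane).
A C≡C triple bond in the chain gives the infix -yne-.
Number the chain so that the substituent locant set {2} is lower than {9} at the first point of difference.
That gives the triple bond between C-5 and C-6; a fluoro group at C-2.
Putting it together: 2-fluorodec-5-yne.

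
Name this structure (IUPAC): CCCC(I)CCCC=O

5-iodooctanal

Counting along the main chain through the –CHO group gives 8 carbons: the parent is octane.
The highest-priority functional group is an aldehyde (terminal –CHO), so the name ends in -al.
Choose the numbering such that the aldehyde carbon is C-1 by definition.
That gives an iodo group at C-5.
Assembling the pieces gives 5-iodooctanal.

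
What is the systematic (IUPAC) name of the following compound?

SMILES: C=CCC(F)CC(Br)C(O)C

3-bromo-5-fluorooct-7-en-2-ol

Counting along the main chain through the –OH group and the multiple bond gives 8 carbons: the parent is octane.
The highest-priority functional group is an alcohol (–OH), so the name ends in -ol.
A C=C double bond in the chain gives the infix -ene-.
Number the chain so that numbering from this end puts the hydroxyl group at C-2 rather than C-7.
With this numbering: the hydroxyl at C-2; the double bond between C-7 and C-8; a bromo group at C-3; a fluoro group at C-5.
The substituents are ordered alphabetically, ignoring any di-/tri- multipliers.
Assembling the pieces gives 3-bromo-5-fluorooct-7-en-2-ol.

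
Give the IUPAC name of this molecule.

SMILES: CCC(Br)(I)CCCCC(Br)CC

The longest continuous carbon chain has 10 atoms, so the parent hydride is decane.
The numbering direction is chosen so that the substituent locant set {3,3,8} is lower than {3,8,8} at the first point of difference.
This places bromo groups at C-3 and C-8; an iodo group at C-3.
The substituents are ordered alphabetically, ignoring any di-/tri- multipliers.
The name is 3,8-dibromo-3-iododecane.

3,8-dibromo-3-iododecane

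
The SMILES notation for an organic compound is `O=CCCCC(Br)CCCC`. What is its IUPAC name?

The longest chain bearing the –CHO group is 9 carbons long (nonane).
An aldehyde (terminal –CHO) is the principal characteristic group, giving the suffix -al.
The numbering direction is chosen so that the aldehyde carbon is C-1 by definition.
With this numbering: a bromo group at C-5.
The name is 5-bromononanal.

5-bromononanal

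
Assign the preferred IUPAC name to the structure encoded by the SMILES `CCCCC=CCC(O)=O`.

oct-3-enoic acid

The longest carbon chain that includes the –COOH group and the multiple bond has 8 carbons, so the parent hydride is octane.
A carboxylic acid (terminal –COOH) is the principal characteristic group, giving the suffix -oic acid.
There is one C=C double bond, indicated by the ending -ene.
Number the chain so that the carboxylic acid carbon is C-1 by definition.
This places the double bond between C-3 and C-4.
Putting it together: oct-3-enoic acid.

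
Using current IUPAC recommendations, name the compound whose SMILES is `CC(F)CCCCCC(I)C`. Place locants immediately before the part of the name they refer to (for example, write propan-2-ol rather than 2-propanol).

The longest carbon chain is 9 atoms: the parent is nonane.
The numbering direction is chosen so that the locant sets are identical either way, so the alphabetically earlier fluoro substituent takes the lower locant (2 rather than 8).
With this numbering: a fluoro group at C-2; an iodo group at C-8.
Prefixes are listed alphabetically: fluoro, iodo.
The name is 2-fluoro-8-iodononane.

2-fluoro-8-iodononane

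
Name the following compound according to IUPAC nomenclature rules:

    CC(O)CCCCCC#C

The longest carbon chain that includes the –OH group and the multiple bond has 9 carbons, so the parent hydride is nonane.
The highest-priority functional group is an alcohol (–OH), so the name ends in -ol.
A C≡C triple bond in the chain gives the infix -yne-.
Number the chain so that numbering from this end puts the hydroxyl group at C-2 rather than C-8.
This places the hydroxyl at C-2; the triple bond between C-8 and C-9.
Assembling the pieces gives non-8-yn-2-ol.

non-8-yn-2-ol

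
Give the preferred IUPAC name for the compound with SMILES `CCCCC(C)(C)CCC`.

The longest continuous carbon chain has 8 atoms, so the parent hydride is octane.
Choose the numbering such that the substituent locant set {4,4} is lower than {5,5} at the first point of difference.
That gives two methyl groups at C-4.
Putting it together: 4,4-dimethyloctane.

4,4-dimethyloctane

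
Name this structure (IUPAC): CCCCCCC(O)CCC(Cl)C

The longest chain bearing the –OH group is 11 carbons long (undecane).
The highest-priority functional group is an alcohol (–OH), so the name ends in -ol.
The numbering direction is chosen so that numbering from this end puts the hydroxyl group at C-5 rather than C-7.
That gives the hydroxyl at C-5; a chloro group at C-2.
Assembling the pieces gives 2-chloroundecan-5-ol.

2-chloroundecan-5-ol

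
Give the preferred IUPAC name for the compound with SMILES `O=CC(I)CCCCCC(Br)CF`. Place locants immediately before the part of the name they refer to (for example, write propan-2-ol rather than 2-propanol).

8-bromo-9-fluoro-2-iodononanal

The longest carbon chain that includes the –CHO group has 9 carbons, so the parent hydride is nonane.
An aldehyde (terminal –CHO) is the principal characteristic group, giving the suffix -al.
Choose the numbering such that the aldehyde carbon is C-1 by definition.
With this numbering: a bromo group at C-8; a fluoro group at C-9; an iodo group at C-2.
The substituents are ordered alphabetically, ignoring any di-/tri- multipliers.
Putting it together: 8-bromo-9-fluoro-2-iodononanal.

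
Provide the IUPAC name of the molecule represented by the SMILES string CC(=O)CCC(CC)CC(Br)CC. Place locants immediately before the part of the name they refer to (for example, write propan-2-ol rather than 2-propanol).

7-bromo-5-ethylnonan-2-one

The longest carbon chain that includes the carbonyl has 9 carbons, so the parent hydride is nonane.
The principal characteristic group is a ketone (C=O on an internal carbon), named with the suffix -one.
The numbering direction is chosen so that numbering from this end puts the carbonyl group at C-2 rather than C-8.
This places the carbonyl at C-2; a bromo group at C-7; an ethyl group at C-5.
Substituent prefixes are cited in alphabetical order (multiplying prefixes like di-/tri- are ignored for ordering).
The name is 7-bromo-5-ethylnonan-2-one.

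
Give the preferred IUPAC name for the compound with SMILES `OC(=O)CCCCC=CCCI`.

9-iodonon-6-enoic acid

Counting along the main chain through the –COOH group and the multiple bond gives 9 carbons: the parent is nonane.
The highest-priority functional group is a carboxylic acid (terminal –COOH), so the name ends in -oic acid.
There is one C=C double bond, indicated by the ending -ene.
The numbering direction is chosen so that the carboxylic acid carbon is C-1 by definition.
With this numbering: the double bond between C-6 and C-7; an iodo group at C-9.
The name is 9-iodonon-6-enoic acid.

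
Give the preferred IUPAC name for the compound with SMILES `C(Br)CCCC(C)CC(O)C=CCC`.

11-bromo-7-methylundec-3-en-5-ol

The longest carbon chain that includes the –OH group and the multiple bond has 11 carbons, so the parent hydride is undecane.
An alcohol (–OH) is the principal characteristic group, giving the suffix -ol.
There is one C=C double bond, indicated by the ending -ene.
Choose the numbering such that numbering from this end puts the hydroxyl group at C-5 rather than C-7.
This places the hydroxyl at C-5; the double bond between C-3 and C-4; a bromo group at C-11; a methyl group at C-7.
Substituent prefixes are cited in alphabetical order (multiplying prefixes like di-/tri- are ignored for ordering).
Assembling the pieces gives 11-bromo-7-methylundec-3-en-5-ol.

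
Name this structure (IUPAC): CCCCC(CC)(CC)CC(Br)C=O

The longest carbon chain that includes the –CHO group has 8 carbons, so the parent hydride is octane.
The highest-priority functional group is an aldehyde (terminal –CHO), so the name ends in -al.
Choose the numbering such that the aldehyde carbon is C-1 by definition.
That gives a bromo group at C-2; two ethyl groups at C-4.
The substituents are ordered alphabetically, ignoring any di-/tri- multipliers.
Putting it together: 2-bromo-4,4-diethyloctanal.

2-bromo-4,4-diethyloctanal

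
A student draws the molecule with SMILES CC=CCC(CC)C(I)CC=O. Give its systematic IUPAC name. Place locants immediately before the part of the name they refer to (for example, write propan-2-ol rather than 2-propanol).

The longest carbon chain that includes the –CHO group and the multiple bond has 8 carbons, so the parent hydride is octane.
The highest-priority functional group is an aldehyde (terminal –CHO), so the name ends in -al.
The chain contains a C=C double bond, so the unsaturation ending is -ene.
The numbering direction is chosen so that the aldehyde carbon is C-1 by definition.
This places the double bond between C-6 and C-7; an ethyl group at C-4; an iodo group at C-3.
Substituent prefixes are cited in alphabetical order (multiplying prefixes like di-/tri- are ignored for ordering).
Putting it together: 4-ethyl-3-iodooct-6-enal.

4-ethyl-3-iodooct-6-enal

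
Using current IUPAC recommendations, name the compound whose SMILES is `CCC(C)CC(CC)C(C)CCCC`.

5-ethyl-3,6-dimethyldecane

The parent chain contains 10 carbons (decane).
The numbering direction is chosen so that the substituent locant set {3,5,6} is lower than {5,6,8} at the first point of difference.
This places an ethyl group at C-5; methyl groups at C-3 and C-6.
The substituents are ordered alphabetically, ignoring any di-/tri- multipliers.
The name is 5-ethyl-3,6-dimethyldecane.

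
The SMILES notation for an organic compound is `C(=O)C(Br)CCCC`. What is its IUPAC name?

2-bromohexanal

The longest chain bearing the –CHO group is 6 carbons long (hexane).
The highest-priority functional group is an aldehyde (terminal –CHO), so the name ends in -al.
Number the chain so that the aldehyde carbon is C-1 by definition.
That gives a bromo group at C-2.
Putting it together: 2-bromohexanal.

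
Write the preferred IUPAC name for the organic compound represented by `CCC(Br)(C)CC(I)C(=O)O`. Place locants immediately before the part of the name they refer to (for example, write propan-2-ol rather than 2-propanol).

4-bromo-2-iodo-4-methylhexanoic acid

The longest carbon chain that includes the –COOH group has 6 carbons, so the parent hydride is hexane.
A carboxylic acid (terminal –COOH) is the principal characteristic group, giving the suffix -oic acid.
Number the chain so that the carboxylic acid carbon is C-1 by definition.
With this numbering: a bromo group at C-4; an iodo group at C-2; a methyl group at C-4.
The substituents are ordered alphabetically, ignoring any di-/tri- multipliers.
Putting it together: 4-bromo-2-iodo-4-methylhexanoic acid.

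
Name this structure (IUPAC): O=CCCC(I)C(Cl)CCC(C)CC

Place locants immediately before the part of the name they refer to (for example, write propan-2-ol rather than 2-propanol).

5-chloro-4-iodo-8-methyldecanal

Counting along the main chain through the –CHO group gives 10 carbons: the parent is decane.
The principal characteristic group is an aldehyde (terminal –CHO), named with the suffix -al.
The numbering direction is chosen so that the aldehyde carbon is C-1 by definition.
That gives a chloro group at C-5; an iodo group at C-4; a methyl group at C-8.
Prefixes are listed alphabetically: chloro, iodo, methyl.
Assembling the pieces gives 5-chloro-4-iodo-8-methyldecanal.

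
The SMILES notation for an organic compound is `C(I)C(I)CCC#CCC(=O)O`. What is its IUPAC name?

The longest chain bearing the –COOH group and the multiple bond is 8 carbons long (octane).
A carboxylic acid (terminal –COOH) is the principal characteristic group, giving the suffix -oic acid.
A C≡C triple bond in the chain gives the infix -yne-.
The numbering direction is chosen so that the carboxylic acid carbon is C-1 by definition.
That gives the triple bond between C-3 and C-4; iodo groups at C-7 and C-8.
Putting it together: 7,8-diiodooct-3-ynoic acid.

7,8-diiodooct-3-ynoic acid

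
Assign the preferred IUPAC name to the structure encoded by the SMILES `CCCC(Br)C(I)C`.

3-bromo-2-iodohexane

The longest carbon chain is 6 atoms: the parent is hexane.
Choose the numbering such that the substituent locant set {2,3} is lower than {4,5} at the first point of difference.
That gives a bromo group at C-3; an iodo group at C-2.
The substituents are ordered alphabetically, ignoring any di-/tri- multipliers.
Assembling the pieces gives 3-bromo-2-iodohexane.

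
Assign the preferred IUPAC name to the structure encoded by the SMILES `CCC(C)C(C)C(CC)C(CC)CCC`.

5,6-diethyl-3,4-dimethylnonane

The longest carbon chain is 9 atoms: the parent is nonane.
Number the chain so that the substituent locant set {3,4,5,6} is lower than {4,5,6,7} at the first point of difference.
With this numbering: ethyl groups at C-5 and C-6; methyl groups at C-3 and C-4.
The substituents are ordered alphabetically, ignoring any di-/tri- multipliers.
The name is 5,6-diethyl-3,4-dimethylnonane.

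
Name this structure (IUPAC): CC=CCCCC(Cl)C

7-chlorooct-2-ene

The longest carbon chain that includes the multiple bond has 8 carbons, so the parent hydride is octane.
The chain contains a C=C double bond, so the unsaturation ending is -ene.
The numbering direction is chosen so that numbering from this end puts the double bond at C-2 rather than C-6.
With this numbering: the double bond between C-2 and C-3; a chloro group at C-7.
Putting it together: 7-chlorooct-2-ene.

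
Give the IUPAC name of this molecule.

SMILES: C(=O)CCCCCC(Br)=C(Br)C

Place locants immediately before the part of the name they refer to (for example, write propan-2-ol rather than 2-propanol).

7,8-dibromonon-7-enal

Counting along the main chain through the –CHO group and the multiple bond gives 9 carbons: the parent is nonane.
The principal characteristic group is an aldehyde (terminal –CHO), named with the suffix -al.
The chain contains a C=C double bond, so the unsaturation ending is -ene.
Choose the numbering such that the aldehyde carbon is C-1 by definition.
With this numbering: the double bond between C-7 and C-8; bromo groups at C-7 and C-8.
The name is 7,8-dibromonon-7-enal.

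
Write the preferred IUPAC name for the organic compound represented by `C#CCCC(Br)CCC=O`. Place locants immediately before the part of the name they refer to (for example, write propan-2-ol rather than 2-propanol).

4-bromooct-7-ynal

The longest chain bearing the –CHO group and the multiple bond is 8 carbons long (octane).
An aldehyde (terminal –CHO) is the principal characteristic group, giving the suffix -al.
The chain contains a C≡C triple bond, so the unsaturation ending is -yne.
Number the chain so that the aldehyde carbon is C-1 by definition.
This places the triple bond between C-7 and C-8; a bromo group at C-4.
Putting it together: 4-bromooct-7-ynal.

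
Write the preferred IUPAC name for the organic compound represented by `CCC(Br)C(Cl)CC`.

3-bromo-4-chlorohexane

The longest carbon chain is 6 atoms: the parent is hexane.
Number the chain so that the locant sets are identical either way, so the alphabetically earlier bromo substituent takes the lower locant (3 rather than 4).
That gives a bromo group at C-3; a chloro group at C-4.
The substituents are ordered alphabetically, ignoring any di-/tri- multipliers.
Assembling the pieces gives 3-bromo-4-chlorohexane.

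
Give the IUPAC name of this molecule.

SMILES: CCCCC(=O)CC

The longest chain bearing the carbonyl is 7 carbons long (heptane).
The principal characteristic group is a ketone (C=O on an internal carbon), named with the suffix -one.
Number the chain so that numbering from this end puts the carbonyl group at C-3 rather than C-5.
That gives the carbonyl at C-3.
Assembling the pieces gives heptan-3-one.

heptan-3-one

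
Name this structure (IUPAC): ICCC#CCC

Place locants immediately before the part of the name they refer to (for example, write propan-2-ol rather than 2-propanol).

1-iodohex-3-yne

Counting along the main chain through the multiple bond gives 6 carbons: the parent is hexane.
A C≡C triple bond in the chain gives the infix -yne-.
Choose the numbering such that the substituent locant set {1} is lower than {6} at the first point of difference.
With this numbering: the triple bond between C-3 and C-4; an iodo group at C-1.
Assembling the pieces gives 1-iodohex-3-yne.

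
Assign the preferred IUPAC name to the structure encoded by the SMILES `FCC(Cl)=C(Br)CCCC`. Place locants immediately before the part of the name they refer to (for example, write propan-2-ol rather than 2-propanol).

3-bromo-2-chloro-1-fluorohept-2-ene

The longest chain bearing the multiple bond is 7 carbons long (heptane).
A C=C double bond in the chain gives the infix -ene-.
Choose the numbering such that numbering from this end puts the double bond at C-2 rather than C-5.
With this numbering: the double bond between C-2 and C-3; a bromo group at C-3; a chloro group at C-2; a fluoro group at C-1.
Prefixes are listed alphabetically: bromo, chloro, fluoro.
The name is 3-bromo-2-chloro-1-fluorohept-2-ene.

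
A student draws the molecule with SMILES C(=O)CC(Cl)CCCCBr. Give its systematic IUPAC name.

7-bromo-3-chloroheptanal

The longest carbon chain that includes the –CHO group has 7 carbons, so the parent hydride is heptane.
The highest-priority functional group is an aldehyde (terminal –CHO), so the name ends in -al.
Number the chain so that the aldehyde carbon is C-1 by definition.
With this numbering: a bromo group at C-7; a chloro group at C-3.
Substituent prefixes are cited in alphabetical order (multiplying prefixes like di-/tri- are ignored for ordering).
Assembling the pieces gives 7-bromo-3-chloroheptanal.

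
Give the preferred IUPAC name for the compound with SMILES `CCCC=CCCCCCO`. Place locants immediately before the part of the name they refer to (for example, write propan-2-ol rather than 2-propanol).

dec-6-en-1-ol

Counting along the main chain through the –OH group and the multiple bond gives 10 carbons: the parent is decane.
The principal characteristic group is an alcohol (–OH), named with the suffix -ol.
There is one C=C double bond, indicated by the ending -ene.
Number the chain so that numbering from this end puts the hydroxyl group at C-1 rather than C-10.
With this numbering: the hydroxyl at C-1; the double bond between C-6 and C-7.
The name is dec-6-en-1-ol.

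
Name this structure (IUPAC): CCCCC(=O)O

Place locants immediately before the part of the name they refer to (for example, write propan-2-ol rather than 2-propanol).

pentanoic acid

The longest chain bearing the –COOH group is 5 carbons long (pentane).
A carboxylic acid (terminal –COOH) is the principal characteristic group, giving the suffix -oic acid.
Choose the numbering such that the carboxylic acid carbon is C-1 by definition.
Putting it together: pentanoic acid.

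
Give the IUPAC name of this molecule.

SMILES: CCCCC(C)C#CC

The longest carbon chain that includes the multiple bond has 8 carbons, so the parent hydride is octane.
The chain contains a C≡C triple bond, so the unsaturation ending is -yne.
Choose the numbering such that numbering from this end puts the triple bond at C-2 rather than C-6.
With this numbering: the triple bond between C-2 and C-3; a methyl group at C-4.
Putting it together: 4-methyloct-2-yne.

4-methyloct-2-yne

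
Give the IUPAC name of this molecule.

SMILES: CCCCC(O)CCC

octan-4-ol

Counting along the main chain through the –OH group gives 8 carbons: the parent is octane.
The principal characteristic group is an alcohol (–OH), named with the suffix -ol.
The numbering direction is chosen so that numbering from this end puts the hydroxyl group at C-4 rather than C-5.
With this numbering: the hydroxyl at C-4.
The name is octan-4-ol.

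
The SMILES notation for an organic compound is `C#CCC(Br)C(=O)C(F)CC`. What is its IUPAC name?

5-bromo-3-fluorooct-7-yn-4-one

The longest chain bearing the carbonyl and the multiple bond is 8 carbons long (octane).
A ketone (C=O on an internal carbon) is the principal characteristic group, giving the suffix -one.
A C≡C triple bond in the chain gives the infix -yne-.
The numbering direction is chosen so that numbering from this end puts the carbonyl group at C-4 rather than C-5.
That gives the carbonyl at C-4; the triple bond between C-7 and C-8; a bromo group at C-5; a fluoro group at C-3.
Substituent prefixes are cited in alphabetical order (multiplying prefixes like di-/tri- are ignored for ordering).
Assembling the pieces gives 5-bromo-3-fluorooct-7-yn-4-one.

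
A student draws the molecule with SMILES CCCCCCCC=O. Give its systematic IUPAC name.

The longest carbon chain that includes the –CHO group has 8 carbons, so the parent hydride is octane.
The highest-priority functional group is an aldehyde (terminal –CHO), so the name ends in -al.
The numbering direction is chosen so that the aldehyde carbon is C-1 by definition.
The name is octanal.

octanal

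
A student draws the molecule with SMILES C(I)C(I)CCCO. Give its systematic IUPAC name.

4,5-diiodopentan-1-ol

Counting along the main chain through the –OH group gives 5 carbons: the parent is pentane.
An alcohol (–OH) is the principal characteristic group, giving the suffix -ol.
Number the chain so that numbering from this end puts the hydroxyl group at C-1 rather than C-5.
With this numbering: the hydroxyl at C-1; iodo groups at C-4 and C-5.
Assembling the pieces gives 4,5-diiodopentan-1-ol.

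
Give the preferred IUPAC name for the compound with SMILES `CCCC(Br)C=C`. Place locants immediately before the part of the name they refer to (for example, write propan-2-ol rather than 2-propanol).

Counting along the main chain through the multiple bond gives 6 carbons: the parent is hexane.
There is one C=C double bond, indicated by the ending -ene.
Choose the numbering such that numbering from this end puts the double bond at C-1 rather than C-5.
That gives the double bond between C-1 and C-2; a bromo group at C-3.
The name is 3-bromohex-1-ene.

3-bromohex-1-ene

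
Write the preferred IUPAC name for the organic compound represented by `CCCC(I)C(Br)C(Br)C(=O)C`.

3,4-dibromo-5-iodooctan-2-one

The longest carbon chain that includes the carbonyl has 8 carbons, so the parent hydride is octane.
The highest-priority functional group is a ketone (C=O on an internal carbon), so the name ends in -one.
Choose the numbering such that numbering from this end puts the carbonyl group at C-2 rather than C-7.
This places the carbonyl at C-2; bromo groups at C-3 and C-4; an iodo group at C-5.
The substituents are ordered alphabetically, ignoring any di-/tri- multipliers.
Assembling the pieces gives 3,4-dibromo-5-iodooctan-2-one.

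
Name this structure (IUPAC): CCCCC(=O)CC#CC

non-2-yn-5-one

Counting along the main chain through the carbonyl and the multiple bond gives 9 carbons: the parent is nonane.
The highest-priority functional group is a ketone (C=O on an internal carbon), so the name ends in -one.
A C≡C triple bond in the chain gives the infix -yne-.
The numbering direction is chosen so that numbering from this end puts the triple bond at C-2 rather than C-7.
With this numbering: the carbonyl at C-5; the triple bond between C-2 and C-3.
Assembling the pieces gives non-2-yn-5-one.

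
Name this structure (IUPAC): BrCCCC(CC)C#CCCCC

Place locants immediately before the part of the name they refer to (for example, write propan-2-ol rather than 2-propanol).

1-bromo-4-ethyldec-5-yne

Counting along the main chain through the multiple bond gives 10 carbons: the parent is decane.
The chain contains a C≡C triple bond, so the unsaturation ending is -yne.
The numbering direction is chosen so that the substituent locant set {1,4} is lower than {7,10} at the first point of difference.
This places the triple bond between C-5 and C-6; a bromo group at C-1; an ethyl group at C-4.
Substituent prefixes are cited in alphabetical order (multiplying prefixes like di-/tri- are ignored for ordering).
Putting it together: 1-bromo-4-ethyldec-5-yne.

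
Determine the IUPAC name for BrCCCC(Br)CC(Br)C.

The parent chain contains 7 carbons (heptane).
Choose the numbering such that the substituent locant set {1,4,6} is lower than {2,4,7} at the first point of difference.
This places bromo groups at C-1 and C-4 and C-6.
Assembling the pieces gives 1,4,6-tribromoheptane.

1,4,6-tribromoheptane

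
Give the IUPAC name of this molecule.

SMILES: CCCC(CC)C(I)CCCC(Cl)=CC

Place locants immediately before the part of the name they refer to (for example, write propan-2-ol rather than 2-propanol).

The longest chain bearing the multiple bond is 11 carbons long (undecane).
There is one C=C double bond, indicated by the ending -ene.
Choose the numbering such that numbering from this end puts the double bond at C-2 rather than C-9.
That gives the double bond between C-2 and C-3; a chloro group at C-3; an ethyl group at C-8; an iodo group at C-7.
Prefixes are listed alphabetically: chloro, ethyl, iodo.
The name is 3-chloro-8-ethyl-7-iodoundec-2-ene.

3-chloro-8-ethyl-7-iodoundec-2-ene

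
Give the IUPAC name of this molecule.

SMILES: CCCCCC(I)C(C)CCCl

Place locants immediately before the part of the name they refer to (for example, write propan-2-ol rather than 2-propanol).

1-chloro-4-iodo-3-methylnonane

The longest continuous carbon chain has 9 atoms, so the parent hydride is nonane.
Choose the numbering such that the substituent locant set {1,3,4} is lower than {6,7,9} at the first point of difference.
This places a chloro group at C-1; an iodo group at C-4; a methyl group at C-3.
Substituent prefixes are cited in alphabetical order (multiplying prefixes like di-/tri- are ignored for ordering).
The name is 1-chloro-4-iodo-3-methylnonane.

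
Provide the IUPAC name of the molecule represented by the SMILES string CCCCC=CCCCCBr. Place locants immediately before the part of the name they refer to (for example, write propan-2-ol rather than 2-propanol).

1-bromodec-5-ene

The longest chain bearing the multiple bond is 10 carbons long (decane).
A C=C double bond in the chain gives the infix -ene-.
The numbering direction is chosen so that the substituent locant set {1} is lower than {10} at the first point of difference.
This places the double bond between C-5 and C-6; a bromo group at C-1.
Putting it together: 1-bromodec-5-ene.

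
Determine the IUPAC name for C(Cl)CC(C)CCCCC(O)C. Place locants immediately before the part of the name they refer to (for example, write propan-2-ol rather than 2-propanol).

Counting along the main chain through the –OH group gives 9 carbons: the parent is nonane.
The highest-priority functional group is an alcohol (–OH), so the name ends in -ol.
The numbering direction is chosen so that numbering from this end puts the hydroxyl group at C-2 rather than C-8.
That gives the hydroxyl at C-2; a chloro group at C-9; a methyl group at C-7.
The substituents are ordered alphabetically, ignoring any di-/tri- multipliers.
Putting it together: 9-chloro-7-methylnonan-2-ol.

9-chloro-7-methylnonan-2-ol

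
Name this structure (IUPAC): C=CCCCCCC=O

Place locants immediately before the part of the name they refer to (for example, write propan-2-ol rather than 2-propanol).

oct-7-enal

The longest carbon chain that includes the –CHO group and the multiple bond has 8 carbons, so the parent hydride is octane.
An aldehyde (terminal –CHO) is the principal characteristic group, giving the suffix -al.
The chain contains a C=C double bond, so the unsaturation ending is -ene.
Choose the numbering such that the aldehyde carbon is C-1 by definition.
With this numbering: the double bond between C-7 and C-8.
Putting it together: oct-7-enal.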